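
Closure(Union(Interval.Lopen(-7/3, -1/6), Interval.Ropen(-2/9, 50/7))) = Interval(-7/3, 50/7)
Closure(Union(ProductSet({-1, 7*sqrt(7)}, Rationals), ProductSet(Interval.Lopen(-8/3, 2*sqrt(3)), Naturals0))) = Union(ProductSet({-1, 7*sqrt(7)}, Reals), ProductSet(Interval(-8/3, 2*sqrt(3)), Naturals0))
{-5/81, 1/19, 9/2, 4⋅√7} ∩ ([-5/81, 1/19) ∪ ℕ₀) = {-5/81}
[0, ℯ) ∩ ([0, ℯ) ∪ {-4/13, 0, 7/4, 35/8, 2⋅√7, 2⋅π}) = [0, ℯ)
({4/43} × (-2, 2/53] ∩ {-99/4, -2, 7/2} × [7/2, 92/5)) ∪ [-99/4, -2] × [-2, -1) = [-99/4, -2] × [-2, -1)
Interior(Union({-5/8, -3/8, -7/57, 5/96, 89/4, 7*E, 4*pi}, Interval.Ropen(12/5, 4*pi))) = Interval.open(12/5, 4*pi)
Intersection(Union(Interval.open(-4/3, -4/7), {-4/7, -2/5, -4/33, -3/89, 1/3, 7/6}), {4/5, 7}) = EmptySet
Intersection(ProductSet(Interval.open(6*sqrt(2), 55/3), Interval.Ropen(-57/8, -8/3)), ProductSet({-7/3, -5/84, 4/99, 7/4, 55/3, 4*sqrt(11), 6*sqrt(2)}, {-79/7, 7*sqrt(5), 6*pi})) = EmptySet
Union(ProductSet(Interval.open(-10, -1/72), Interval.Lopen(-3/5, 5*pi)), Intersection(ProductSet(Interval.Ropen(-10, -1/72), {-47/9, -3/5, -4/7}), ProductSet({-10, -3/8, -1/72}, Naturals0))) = ProductSet(Interval.open(-10, -1/72), Interval.Lopen(-3/5, 5*pi))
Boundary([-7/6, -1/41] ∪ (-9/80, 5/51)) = {-7/6, 5/51}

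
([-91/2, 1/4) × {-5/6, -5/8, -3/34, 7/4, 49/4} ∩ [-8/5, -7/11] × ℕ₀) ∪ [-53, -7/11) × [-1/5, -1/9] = [-53, -7/11) × [-1/5, -1/9]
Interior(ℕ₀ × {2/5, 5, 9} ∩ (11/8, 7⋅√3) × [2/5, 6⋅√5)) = ∅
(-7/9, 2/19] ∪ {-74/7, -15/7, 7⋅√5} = {-74/7, -15/7, 7⋅√5} ∪ (-7/9, 2/19]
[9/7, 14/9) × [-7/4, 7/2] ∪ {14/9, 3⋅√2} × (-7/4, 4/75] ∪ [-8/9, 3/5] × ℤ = ([-8/9, 3/5] × ℤ) ∪ ([9/7, 14/9) × [-7/4, 7/2]) ∪ ({14/9, 3⋅√2} × (-7/4, 4/75])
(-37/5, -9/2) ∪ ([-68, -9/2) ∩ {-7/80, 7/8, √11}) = (-37/5, -9/2)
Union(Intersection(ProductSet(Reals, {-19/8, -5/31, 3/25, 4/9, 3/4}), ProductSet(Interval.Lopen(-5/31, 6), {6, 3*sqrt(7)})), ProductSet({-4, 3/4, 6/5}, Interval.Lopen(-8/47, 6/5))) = ProductSet({-4, 3/4, 6/5}, Interval.Lopen(-8/47, 6/5))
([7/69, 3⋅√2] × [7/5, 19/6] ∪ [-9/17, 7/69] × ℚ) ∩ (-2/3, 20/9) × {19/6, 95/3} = ([7/69, 20/9) × {19/6}) ∪ ([-9/17, 7/69] × {19/6, 95/3})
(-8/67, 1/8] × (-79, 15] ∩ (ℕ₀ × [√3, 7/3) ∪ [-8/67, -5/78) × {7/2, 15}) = ((-8/67, -5/78) × {7/2, 15}) ∪ ({0} × [√3, 7/3))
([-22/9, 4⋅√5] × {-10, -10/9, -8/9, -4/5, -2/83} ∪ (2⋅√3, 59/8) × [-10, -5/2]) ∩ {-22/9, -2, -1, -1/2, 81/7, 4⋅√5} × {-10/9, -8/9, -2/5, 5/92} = {-22/9, -2, -1, -1/2, 4⋅√5} × {-10/9, -8/9}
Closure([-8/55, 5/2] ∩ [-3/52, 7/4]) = [-3/52, 7/4]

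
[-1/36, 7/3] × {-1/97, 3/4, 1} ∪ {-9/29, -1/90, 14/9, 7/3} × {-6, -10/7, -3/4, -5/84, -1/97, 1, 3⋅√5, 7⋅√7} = ([-1/36, 7/3] × {-1/97, 3/4, 1}) ∪ ({-9/29, -1/90, 14/9, 7/3} × {-6, -10/7, -3/4, -5/84, -1/97, 1, 3⋅√5, 7⋅√7})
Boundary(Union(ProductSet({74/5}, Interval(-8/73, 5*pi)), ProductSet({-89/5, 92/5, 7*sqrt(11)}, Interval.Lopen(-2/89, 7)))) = Union(ProductSet({74/5}, Interval(-8/73, 5*pi)), ProductSet({-89/5, 92/5, 7*sqrt(11)}, Interval(-2/89, 7)))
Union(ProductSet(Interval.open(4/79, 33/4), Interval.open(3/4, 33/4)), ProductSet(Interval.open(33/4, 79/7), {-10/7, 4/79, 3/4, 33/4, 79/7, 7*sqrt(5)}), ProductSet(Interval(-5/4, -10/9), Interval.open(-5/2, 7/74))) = Union(ProductSet(Interval(-5/4, -10/9), Interval.open(-5/2, 7/74)), ProductSet(Interval.open(4/79, 33/4), Interval.open(3/4, 33/4)), ProductSet(Interval.open(33/4, 79/7), {-10/7, 4/79, 3/4, 33/4, 79/7, 7*sqrt(5)}))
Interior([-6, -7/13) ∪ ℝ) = (-∞, ∞)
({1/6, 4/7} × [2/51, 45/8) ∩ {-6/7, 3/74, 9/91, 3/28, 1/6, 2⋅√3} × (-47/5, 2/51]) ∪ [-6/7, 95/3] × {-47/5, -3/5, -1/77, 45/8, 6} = ({1/6} × {2/51}) ∪ ([-6/7, 95/3] × {-47/5, -3/5, -1/77, 45/8, 6})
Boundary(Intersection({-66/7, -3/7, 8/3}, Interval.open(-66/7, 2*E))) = {-3/7, 8/3}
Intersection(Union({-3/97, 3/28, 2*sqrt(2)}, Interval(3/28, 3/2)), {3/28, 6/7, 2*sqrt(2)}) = {3/28, 6/7, 2*sqrt(2)}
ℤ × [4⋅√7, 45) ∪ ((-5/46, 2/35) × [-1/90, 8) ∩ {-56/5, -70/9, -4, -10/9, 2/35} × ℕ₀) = ℤ × [4⋅√7, 45)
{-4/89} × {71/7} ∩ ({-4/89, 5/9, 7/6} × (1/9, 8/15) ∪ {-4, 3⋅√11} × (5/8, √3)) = ∅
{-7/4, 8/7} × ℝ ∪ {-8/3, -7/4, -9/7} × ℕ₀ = ({-7/4, 8/7} × ℝ) ∪ ({-8/3, -7/4, -9/7} × ℕ₀)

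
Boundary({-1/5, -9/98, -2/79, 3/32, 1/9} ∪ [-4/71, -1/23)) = {-1/5, -9/98, -4/71, -1/23, -2/79, 3/32, 1/9}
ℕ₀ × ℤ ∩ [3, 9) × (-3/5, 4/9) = {3, 4, …, 8} × {0}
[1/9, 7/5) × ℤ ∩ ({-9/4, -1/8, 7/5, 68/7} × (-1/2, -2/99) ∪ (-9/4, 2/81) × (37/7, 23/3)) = ∅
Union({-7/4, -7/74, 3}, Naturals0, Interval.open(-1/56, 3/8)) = Union({-7/4, -7/74}, Interval.open(-1/56, 3/8), Naturals0)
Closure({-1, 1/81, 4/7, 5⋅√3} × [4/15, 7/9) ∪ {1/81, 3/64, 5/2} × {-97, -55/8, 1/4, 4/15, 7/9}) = ({1/81, 3/64, 5/2} × {-97, -55/8, 1/4, 4/15, 7/9}) ∪ ({-1, 1/81, 4/7, 5⋅√3} × [4/15, 7/9])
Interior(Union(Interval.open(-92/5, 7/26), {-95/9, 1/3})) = Interval.open(-92/5, 7/26)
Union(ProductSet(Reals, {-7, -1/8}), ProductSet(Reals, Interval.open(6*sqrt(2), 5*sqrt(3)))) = ProductSet(Reals, Union({-7, -1/8}, Interval.open(6*sqrt(2), 5*sqrt(3))))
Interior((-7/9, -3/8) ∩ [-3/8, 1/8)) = ∅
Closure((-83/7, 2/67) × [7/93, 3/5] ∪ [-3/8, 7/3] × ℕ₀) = ([-3/8, 7/3] × ℕ₀) ∪ ([-83/7, 2/67] × [7/93, 3/5])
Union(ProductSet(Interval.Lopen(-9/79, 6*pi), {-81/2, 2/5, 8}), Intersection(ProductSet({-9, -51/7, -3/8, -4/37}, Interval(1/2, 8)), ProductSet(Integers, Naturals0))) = Union(ProductSet({-9}, Range(1, 9, 1)), ProductSet(Interval.Lopen(-9/79, 6*pi), {-81/2, 2/5, 8}))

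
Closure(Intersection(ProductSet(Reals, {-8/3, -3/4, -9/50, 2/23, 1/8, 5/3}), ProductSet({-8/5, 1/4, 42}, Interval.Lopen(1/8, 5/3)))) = ProductSet({-8/5, 1/4, 42}, {5/3})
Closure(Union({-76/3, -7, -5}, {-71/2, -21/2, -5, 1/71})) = {-71/2, -76/3, -21/2, -7, -5, 1/71}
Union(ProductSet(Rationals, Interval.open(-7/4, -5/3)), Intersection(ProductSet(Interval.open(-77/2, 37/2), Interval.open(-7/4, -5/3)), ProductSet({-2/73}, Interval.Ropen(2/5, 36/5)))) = ProductSet(Rationals, Interval.open(-7/4, -5/3))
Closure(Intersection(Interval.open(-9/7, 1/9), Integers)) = Range(-1, 1, 1)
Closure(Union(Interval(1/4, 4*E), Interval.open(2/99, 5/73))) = Union(Interval(2/99, 5/73), Interval(1/4, 4*E))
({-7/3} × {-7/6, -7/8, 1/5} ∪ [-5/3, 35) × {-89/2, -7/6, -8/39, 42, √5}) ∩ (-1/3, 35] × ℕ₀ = (-1/3, 35) × {42}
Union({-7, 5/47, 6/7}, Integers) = Union({5/47, 6/7}, Integers)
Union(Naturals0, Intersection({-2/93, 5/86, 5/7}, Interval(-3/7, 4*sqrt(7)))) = Union({-2/93, 5/86, 5/7}, Naturals0)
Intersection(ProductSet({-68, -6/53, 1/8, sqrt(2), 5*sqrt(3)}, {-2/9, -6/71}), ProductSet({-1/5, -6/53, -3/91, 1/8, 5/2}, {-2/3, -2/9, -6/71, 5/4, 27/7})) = ProductSet({-6/53, 1/8}, {-2/9, -6/71})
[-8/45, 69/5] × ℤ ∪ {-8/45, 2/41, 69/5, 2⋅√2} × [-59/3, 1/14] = ([-8/45, 69/5] × ℤ) ∪ ({-8/45, 2/41, 69/5, 2⋅√2} × [-59/3, 1/14])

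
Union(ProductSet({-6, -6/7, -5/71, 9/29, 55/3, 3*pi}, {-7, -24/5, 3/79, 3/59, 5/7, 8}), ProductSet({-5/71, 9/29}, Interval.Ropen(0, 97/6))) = Union(ProductSet({-5/71, 9/29}, Interval.Ropen(0, 97/6)), ProductSet({-6, -6/7, -5/71, 9/29, 55/3, 3*pi}, {-7, -24/5, 3/79, 3/59, 5/7, 8}))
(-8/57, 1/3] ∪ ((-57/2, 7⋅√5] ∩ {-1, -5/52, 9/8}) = {-1, 9/8} ∪ (-8/57, 1/3]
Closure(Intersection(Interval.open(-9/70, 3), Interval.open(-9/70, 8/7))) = Interval(-9/70, 8/7)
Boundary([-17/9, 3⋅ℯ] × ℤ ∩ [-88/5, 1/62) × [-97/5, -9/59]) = [-17/9, 1/62] × {-19, -18, …, -1}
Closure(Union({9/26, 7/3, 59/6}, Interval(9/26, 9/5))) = Union({7/3, 59/6}, Interval(9/26, 9/5))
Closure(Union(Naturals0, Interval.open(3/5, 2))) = Union(Complement(Naturals0, Interval.open(3/5, 2)), Interval(3/5, 2), Naturals0)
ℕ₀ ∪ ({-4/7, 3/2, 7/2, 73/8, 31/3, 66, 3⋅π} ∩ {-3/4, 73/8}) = ℕ₀ ∪ {73/8}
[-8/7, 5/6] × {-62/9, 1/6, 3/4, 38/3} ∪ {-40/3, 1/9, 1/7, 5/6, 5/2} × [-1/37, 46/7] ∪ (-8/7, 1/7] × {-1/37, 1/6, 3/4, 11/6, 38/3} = ([-8/7, 5/6] × {-62/9, 1/6, 3/4, 38/3}) ∪ ({-40/3, 1/9, 1/7, 5/6, 5/2} × [-1/37, 46/7]) ∪ ((-8/7, 1/7] × {-1/37, 1/6, 3/4, 11/6, 38/3})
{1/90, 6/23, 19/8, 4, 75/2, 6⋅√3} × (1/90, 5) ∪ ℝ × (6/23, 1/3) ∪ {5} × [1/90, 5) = (ℝ × (6/23, 1/3)) ∪ ({5} × [1/90, 5)) ∪ ({1/90, 6/23, 19/8, 4, 75/2, 6⋅√3} × (1/90, 5))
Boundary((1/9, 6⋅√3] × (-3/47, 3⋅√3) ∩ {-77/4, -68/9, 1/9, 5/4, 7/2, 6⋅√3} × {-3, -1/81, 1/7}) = {5/4, 7/2, 6⋅√3} × {-1/81, 1/7}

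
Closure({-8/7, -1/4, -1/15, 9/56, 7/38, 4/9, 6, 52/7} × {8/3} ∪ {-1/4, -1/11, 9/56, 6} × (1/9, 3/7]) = ({-1/4, -1/11, 9/56, 6} × [1/9, 3/7]) ∪ ({-8/7, -1/4, -1/15, 9/56, 7/38, 4/9, 6, 52/7} × {8/3})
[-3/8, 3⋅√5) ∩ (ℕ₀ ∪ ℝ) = [-3/8, 3⋅√5)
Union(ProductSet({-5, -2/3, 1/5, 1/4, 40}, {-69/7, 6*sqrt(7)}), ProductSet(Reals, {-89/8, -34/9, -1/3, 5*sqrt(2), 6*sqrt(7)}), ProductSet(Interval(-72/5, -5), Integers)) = Union(ProductSet({-5, -2/3, 1/5, 1/4, 40}, {-69/7, 6*sqrt(7)}), ProductSet(Interval(-72/5, -5), Integers), ProductSet(Reals, {-89/8, -34/9, -1/3, 5*sqrt(2), 6*sqrt(7)}))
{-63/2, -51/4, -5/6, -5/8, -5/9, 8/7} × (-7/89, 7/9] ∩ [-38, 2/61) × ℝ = {-63/2, -51/4, -5/6, -5/8, -5/9} × (-7/89, 7/9]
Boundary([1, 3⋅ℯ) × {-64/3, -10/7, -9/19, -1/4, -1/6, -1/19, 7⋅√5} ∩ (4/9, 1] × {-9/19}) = {1} × {-9/19}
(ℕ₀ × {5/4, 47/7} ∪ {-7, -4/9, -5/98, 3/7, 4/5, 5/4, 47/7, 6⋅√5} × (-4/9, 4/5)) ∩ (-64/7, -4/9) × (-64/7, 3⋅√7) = {-7} × (-4/9, 4/5)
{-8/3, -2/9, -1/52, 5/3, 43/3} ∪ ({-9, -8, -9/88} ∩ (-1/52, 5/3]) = {-8/3, -2/9, -1/52, 5/3, 43/3}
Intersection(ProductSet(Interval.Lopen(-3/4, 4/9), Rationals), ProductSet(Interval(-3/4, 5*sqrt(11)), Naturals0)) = ProductSet(Interval.Lopen(-3/4, 4/9), Naturals0)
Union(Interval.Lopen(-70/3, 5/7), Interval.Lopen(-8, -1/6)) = Interval.Lopen(-70/3, 5/7)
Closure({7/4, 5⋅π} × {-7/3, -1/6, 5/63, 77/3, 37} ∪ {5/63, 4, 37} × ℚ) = ({5/63, 4, 37} × ℝ) ∪ ({7/4, 5⋅π} × {-7/3, -1/6, 5/63, 77/3, 37})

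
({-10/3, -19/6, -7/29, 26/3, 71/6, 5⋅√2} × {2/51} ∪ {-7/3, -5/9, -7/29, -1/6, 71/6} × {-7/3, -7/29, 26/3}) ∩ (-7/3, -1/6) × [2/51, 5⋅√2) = {-7/29} × {2/51}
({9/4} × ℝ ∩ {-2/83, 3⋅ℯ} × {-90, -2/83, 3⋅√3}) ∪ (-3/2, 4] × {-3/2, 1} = (-3/2, 4] × {-3/2, 1}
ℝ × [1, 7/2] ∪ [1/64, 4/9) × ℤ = ([1/64, 4/9) × ℤ) ∪ (ℝ × [1, 7/2])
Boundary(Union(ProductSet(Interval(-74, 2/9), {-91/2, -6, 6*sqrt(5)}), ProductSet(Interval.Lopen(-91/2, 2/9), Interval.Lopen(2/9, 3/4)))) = Union(ProductSet({-91/2, 2/9}, Interval(2/9, 3/4)), ProductSet(Interval(-74, 2/9), {-91/2, -6, 6*sqrt(5)}), ProductSet(Interval(-91/2, 2/9), {2/9, 3/4}))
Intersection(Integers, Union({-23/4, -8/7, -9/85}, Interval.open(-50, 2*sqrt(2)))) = Range(-49, 3, 1)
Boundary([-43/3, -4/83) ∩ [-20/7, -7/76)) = {-20/7, -7/76}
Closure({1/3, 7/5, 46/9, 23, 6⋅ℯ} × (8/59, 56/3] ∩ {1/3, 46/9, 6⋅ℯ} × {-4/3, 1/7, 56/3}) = {1/3, 46/9, 6⋅ℯ} × {1/7, 56/3}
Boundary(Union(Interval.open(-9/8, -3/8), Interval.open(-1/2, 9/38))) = {-9/8, 9/38}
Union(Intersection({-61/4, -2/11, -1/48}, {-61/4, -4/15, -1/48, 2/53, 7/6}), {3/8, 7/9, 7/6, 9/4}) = {-61/4, -1/48, 3/8, 7/9, 7/6, 9/4}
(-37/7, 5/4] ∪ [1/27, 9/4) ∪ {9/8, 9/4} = (-37/7, 9/4]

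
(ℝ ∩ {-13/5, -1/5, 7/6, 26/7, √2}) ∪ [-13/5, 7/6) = [-13/5, 7/6] ∪ {26/7, √2}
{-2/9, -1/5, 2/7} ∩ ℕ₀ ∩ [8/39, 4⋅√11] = ∅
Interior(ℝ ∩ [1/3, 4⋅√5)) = (1/3, 4⋅√5)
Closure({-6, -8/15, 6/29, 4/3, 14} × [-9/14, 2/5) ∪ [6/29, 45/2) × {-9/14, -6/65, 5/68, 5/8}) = ([6/29, 45/2] × {-9/14, -6/65, 5/68, 5/8}) ∪ ({-6, -8/15, 6/29, 4/3, 14} × [-9/14, 2/5])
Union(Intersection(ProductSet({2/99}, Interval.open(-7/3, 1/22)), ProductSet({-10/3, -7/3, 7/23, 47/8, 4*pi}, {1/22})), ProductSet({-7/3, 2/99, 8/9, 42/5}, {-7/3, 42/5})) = ProductSet({-7/3, 2/99, 8/9, 42/5}, {-7/3, 42/5})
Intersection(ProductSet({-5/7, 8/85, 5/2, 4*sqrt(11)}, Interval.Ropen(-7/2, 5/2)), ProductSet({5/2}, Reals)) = ProductSet({5/2}, Interval.Ropen(-7/2, 5/2))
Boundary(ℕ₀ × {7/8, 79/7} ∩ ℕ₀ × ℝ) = ℕ₀ × {7/8, 79/7}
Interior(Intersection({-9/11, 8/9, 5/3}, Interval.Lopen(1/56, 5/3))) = EmptySet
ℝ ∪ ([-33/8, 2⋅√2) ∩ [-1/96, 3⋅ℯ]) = (-∞, ∞)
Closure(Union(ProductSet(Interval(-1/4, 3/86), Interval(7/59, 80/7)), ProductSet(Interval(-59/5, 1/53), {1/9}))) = Union(ProductSet(Interval(-59/5, 1/53), {1/9}), ProductSet(Interval(-1/4, 3/86), Interval(7/59, 80/7)))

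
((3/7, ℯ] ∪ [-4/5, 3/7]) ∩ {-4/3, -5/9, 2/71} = {-5/9, 2/71}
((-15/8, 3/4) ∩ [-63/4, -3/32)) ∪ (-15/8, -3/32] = (-15/8, -3/32]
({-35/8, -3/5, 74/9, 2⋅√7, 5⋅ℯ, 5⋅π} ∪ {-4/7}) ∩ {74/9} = {74/9}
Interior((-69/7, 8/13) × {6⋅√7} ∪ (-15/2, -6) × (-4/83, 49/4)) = (-15/2, -6) × (-4/83, 49/4)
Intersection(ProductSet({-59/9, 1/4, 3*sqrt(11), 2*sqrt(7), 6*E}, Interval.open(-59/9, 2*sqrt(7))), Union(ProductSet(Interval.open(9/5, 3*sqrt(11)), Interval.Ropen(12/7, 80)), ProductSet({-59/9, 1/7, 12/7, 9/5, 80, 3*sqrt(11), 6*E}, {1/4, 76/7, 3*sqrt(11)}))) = Union(ProductSet({2*sqrt(7)}, Interval.Ropen(12/7, 2*sqrt(7))), ProductSet({-59/9, 3*sqrt(11), 6*E}, {1/4}))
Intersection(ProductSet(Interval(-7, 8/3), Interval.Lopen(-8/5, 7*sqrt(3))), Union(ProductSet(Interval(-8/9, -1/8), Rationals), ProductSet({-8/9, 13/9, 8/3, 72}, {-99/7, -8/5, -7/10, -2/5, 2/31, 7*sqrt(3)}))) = Union(ProductSet({-8/9, 13/9, 8/3}, {-7/10, -2/5, 2/31, 7*sqrt(3)}), ProductSet(Interval(-8/9, -1/8), Intersection(Interval.Lopen(-8/5, 7*sqrt(3)), Rationals)))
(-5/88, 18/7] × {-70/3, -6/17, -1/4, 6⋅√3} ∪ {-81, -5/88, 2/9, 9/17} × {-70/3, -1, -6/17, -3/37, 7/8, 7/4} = ({-81, -5/88, 2/9, 9/17} × {-70/3, -1, -6/17, -3/37, 7/8, 7/4}) ∪ ((-5/88, 18/7] × {-70/3, -6/17, -1/4, 6⋅√3})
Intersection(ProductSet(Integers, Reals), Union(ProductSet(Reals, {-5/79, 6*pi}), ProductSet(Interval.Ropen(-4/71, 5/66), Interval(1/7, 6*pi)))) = Union(ProductSet(Integers, {-5/79, 6*pi}), ProductSet(Range(0, 1, 1), Interval(1/7, 6*pi)))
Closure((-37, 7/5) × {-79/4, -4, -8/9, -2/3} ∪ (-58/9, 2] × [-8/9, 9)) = ({-58/9, 2} × [-8/9, 9]) ∪ ([-58/9, 2] × {-8/9, 9}) ∪ ([-37, 7/5] × {-79/4, -4, -8/9}) ∪ ([-37, 7/5) × {-79/4, -4, -8/9, -2/3}) ∪ ((-58/9, 2] × [-8/9, 9))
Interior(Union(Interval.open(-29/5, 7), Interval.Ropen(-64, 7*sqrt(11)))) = Interval.open(-64, 7*sqrt(11))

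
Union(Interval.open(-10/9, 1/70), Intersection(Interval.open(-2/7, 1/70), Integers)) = Union(Interval.open(-10/9, 1/70), Range(0, 1, 1))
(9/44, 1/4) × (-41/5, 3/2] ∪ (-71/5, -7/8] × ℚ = ((-71/5, -7/8] × ℚ) ∪ ((9/44, 1/4) × (-41/5, 3/2])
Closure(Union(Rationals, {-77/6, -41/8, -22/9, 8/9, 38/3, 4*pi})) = Reals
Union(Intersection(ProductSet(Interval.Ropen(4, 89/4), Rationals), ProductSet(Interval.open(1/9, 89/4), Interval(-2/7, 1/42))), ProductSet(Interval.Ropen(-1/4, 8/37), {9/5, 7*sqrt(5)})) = Union(ProductSet(Interval.Ropen(-1/4, 8/37), {9/5, 7*sqrt(5)}), ProductSet(Interval.Ropen(4, 89/4), Intersection(Interval(-2/7, 1/42), Rationals)))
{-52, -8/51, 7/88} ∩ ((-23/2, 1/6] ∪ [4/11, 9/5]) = {-8/51, 7/88}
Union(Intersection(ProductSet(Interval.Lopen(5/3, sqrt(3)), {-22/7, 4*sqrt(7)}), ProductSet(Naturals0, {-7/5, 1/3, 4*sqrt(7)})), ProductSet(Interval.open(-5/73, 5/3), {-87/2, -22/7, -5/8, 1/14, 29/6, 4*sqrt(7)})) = ProductSet(Interval.open(-5/73, 5/3), {-87/2, -22/7, -5/8, 1/14, 29/6, 4*sqrt(7)})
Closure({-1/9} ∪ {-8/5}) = {-8/5, -1/9}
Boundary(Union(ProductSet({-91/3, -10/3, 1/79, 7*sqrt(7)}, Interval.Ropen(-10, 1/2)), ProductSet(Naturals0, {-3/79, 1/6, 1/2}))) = Union(ProductSet({-91/3, -10/3, 1/79, 7*sqrt(7)}, Interval(-10, 1/2)), ProductSet(Naturals0, {-3/79, 1/6, 1/2}))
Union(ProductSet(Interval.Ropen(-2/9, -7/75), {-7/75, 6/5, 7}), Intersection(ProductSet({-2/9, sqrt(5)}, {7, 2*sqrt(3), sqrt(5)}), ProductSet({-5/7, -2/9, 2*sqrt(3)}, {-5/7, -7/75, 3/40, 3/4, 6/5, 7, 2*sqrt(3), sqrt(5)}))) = Union(ProductSet({-2/9}, {7, 2*sqrt(3), sqrt(5)}), ProductSet(Interval.Ropen(-2/9, -7/75), {-7/75, 6/5, 7}))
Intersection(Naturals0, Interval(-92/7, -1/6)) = EmptySet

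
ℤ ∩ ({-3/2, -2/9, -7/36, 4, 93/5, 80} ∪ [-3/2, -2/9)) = {-1} ∪ {4, 80}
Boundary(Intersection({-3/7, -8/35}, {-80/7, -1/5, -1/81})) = EmptySet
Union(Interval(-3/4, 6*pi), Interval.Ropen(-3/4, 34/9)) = Interval(-3/4, 6*pi)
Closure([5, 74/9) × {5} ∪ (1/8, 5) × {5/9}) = ([1/8, 5] × {5/9}) ∪ ([5, 74/9] × {5})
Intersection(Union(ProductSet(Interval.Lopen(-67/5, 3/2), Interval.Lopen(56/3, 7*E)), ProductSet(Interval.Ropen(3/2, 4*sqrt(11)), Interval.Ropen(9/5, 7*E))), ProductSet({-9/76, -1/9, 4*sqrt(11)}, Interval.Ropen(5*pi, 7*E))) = ProductSet({-9/76, -1/9}, Interval.open(56/3, 7*E))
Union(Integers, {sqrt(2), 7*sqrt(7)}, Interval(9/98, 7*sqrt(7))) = Union(Integers, Interval(9/98, 7*sqrt(7)))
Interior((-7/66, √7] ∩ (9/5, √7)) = (9/5, √7)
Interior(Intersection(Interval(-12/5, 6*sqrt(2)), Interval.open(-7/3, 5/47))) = Interval.open(-7/3, 5/47)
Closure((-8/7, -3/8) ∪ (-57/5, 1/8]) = [-57/5, 1/8]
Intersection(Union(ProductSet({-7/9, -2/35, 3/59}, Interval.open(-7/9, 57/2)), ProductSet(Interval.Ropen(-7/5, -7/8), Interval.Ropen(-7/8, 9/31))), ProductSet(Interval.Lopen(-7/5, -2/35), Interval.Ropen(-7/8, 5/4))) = Union(ProductSet({-7/9, -2/35}, Interval.open(-7/9, 5/4)), ProductSet(Interval.open(-7/5, -7/8), Interval.Ropen(-7/8, 9/31)))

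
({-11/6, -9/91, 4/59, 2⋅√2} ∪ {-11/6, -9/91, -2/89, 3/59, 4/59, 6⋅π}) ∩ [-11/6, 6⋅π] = {-11/6, -9/91, -2/89, 3/59, 4/59, 2⋅√2, 6⋅π}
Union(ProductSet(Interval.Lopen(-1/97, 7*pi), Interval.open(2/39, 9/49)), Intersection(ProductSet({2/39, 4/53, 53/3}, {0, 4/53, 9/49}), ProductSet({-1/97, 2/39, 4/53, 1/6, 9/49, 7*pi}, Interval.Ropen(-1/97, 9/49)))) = Union(ProductSet({2/39, 4/53}, {0, 4/53}), ProductSet(Interval.Lopen(-1/97, 7*pi), Interval.open(2/39, 9/49)))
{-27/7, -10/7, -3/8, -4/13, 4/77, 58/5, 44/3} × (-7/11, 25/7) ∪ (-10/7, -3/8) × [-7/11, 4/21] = ((-10/7, -3/8) × [-7/11, 4/21]) ∪ ({-27/7, -10/7, -3/8, -4/13, 4/77, 58/5, 44/3} × (-7/11, 25/7))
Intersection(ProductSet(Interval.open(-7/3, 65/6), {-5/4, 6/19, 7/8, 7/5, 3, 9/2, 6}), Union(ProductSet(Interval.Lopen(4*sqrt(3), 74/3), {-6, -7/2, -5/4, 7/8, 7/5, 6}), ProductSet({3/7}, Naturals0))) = Union(ProductSet({3/7}, {3, 6}), ProductSet(Interval.open(4*sqrt(3), 65/6), {-5/4, 7/8, 7/5, 6}))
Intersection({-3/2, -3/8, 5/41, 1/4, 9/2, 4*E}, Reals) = {-3/2, -3/8, 5/41, 1/4, 9/2, 4*E}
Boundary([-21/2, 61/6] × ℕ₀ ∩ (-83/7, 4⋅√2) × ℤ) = [-21/2, 4⋅√2] × ℕ₀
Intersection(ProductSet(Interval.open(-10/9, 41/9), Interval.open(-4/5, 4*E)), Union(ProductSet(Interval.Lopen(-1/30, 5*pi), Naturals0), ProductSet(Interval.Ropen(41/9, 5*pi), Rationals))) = ProductSet(Interval.open(-1/30, 41/9), Range(0, 11, 1))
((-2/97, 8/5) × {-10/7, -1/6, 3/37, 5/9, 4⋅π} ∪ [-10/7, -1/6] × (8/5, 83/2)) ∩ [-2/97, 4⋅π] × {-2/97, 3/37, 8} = (-2/97, 8/5) × {3/37}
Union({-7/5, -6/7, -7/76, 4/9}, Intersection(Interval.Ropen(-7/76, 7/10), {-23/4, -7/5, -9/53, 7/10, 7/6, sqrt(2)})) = {-7/5, -6/7, -7/76, 4/9}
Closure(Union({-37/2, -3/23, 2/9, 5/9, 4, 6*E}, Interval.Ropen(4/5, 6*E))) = Union({-37/2, -3/23, 2/9, 5/9}, Interval(4/5, 6*E))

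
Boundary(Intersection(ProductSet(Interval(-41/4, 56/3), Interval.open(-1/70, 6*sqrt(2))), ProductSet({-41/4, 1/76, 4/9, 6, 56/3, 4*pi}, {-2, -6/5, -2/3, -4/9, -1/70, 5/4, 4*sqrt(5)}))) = ProductSet({-41/4, 1/76, 4/9, 6, 56/3, 4*pi}, {5/4})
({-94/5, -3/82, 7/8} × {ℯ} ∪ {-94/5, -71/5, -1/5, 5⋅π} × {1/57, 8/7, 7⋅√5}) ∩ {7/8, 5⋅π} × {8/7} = {5⋅π} × {8/7}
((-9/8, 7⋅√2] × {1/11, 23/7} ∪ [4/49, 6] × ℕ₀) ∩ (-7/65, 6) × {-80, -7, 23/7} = (-7/65, 6) × {23/7}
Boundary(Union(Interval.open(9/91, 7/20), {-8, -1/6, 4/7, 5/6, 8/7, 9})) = {-8, -1/6, 9/91, 7/20, 4/7, 5/6, 8/7, 9}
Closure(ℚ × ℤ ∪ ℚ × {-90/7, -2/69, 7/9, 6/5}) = ℝ × (ℤ ∪ {-90/7, -2/69, 7/9, 6/5})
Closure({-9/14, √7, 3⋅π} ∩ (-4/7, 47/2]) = {√7, 3⋅π}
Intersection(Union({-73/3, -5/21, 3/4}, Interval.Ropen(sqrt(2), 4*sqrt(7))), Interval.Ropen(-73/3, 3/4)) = {-73/3, -5/21}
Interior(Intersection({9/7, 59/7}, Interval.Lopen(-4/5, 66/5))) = EmptySet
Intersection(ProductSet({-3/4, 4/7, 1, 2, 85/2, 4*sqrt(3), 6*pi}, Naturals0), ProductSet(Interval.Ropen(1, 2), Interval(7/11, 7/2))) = ProductSet({1}, Range(1, 4, 1))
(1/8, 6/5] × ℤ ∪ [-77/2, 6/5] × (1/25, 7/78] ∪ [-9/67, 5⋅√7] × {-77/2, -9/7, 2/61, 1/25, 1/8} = ((1/8, 6/5] × ℤ) ∪ ([-77/2, 6/5] × (1/25, 7/78]) ∪ ([-9/67, 5⋅√7] × {-77/2, -9/7, 2/61, 1/25, 1/8})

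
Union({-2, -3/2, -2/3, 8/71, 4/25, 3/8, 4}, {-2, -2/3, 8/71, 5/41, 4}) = {-2, -3/2, -2/3, 8/71, 5/41, 4/25, 3/8, 4}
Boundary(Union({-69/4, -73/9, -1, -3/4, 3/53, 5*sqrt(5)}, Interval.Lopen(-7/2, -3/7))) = {-69/4, -73/9, -7/2, -3/7, 3/53, 5*sqrt(5)}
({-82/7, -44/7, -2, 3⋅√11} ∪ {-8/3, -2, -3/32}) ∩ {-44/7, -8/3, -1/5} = {-44/7, -8/3}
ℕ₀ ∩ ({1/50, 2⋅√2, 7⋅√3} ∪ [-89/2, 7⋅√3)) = {0, 1, …, 12}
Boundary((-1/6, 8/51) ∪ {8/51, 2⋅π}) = {-1/6, 8/51, 2⋅π}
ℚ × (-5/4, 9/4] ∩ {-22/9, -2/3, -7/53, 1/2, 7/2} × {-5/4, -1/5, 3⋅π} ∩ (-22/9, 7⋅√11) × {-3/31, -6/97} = ∅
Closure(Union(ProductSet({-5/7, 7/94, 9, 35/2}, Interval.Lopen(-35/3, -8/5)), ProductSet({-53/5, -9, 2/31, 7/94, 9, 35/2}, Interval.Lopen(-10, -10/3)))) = Union(ProductSet({-5/7, 7/94, 9, 35/2}, Interval(-35/3, -8/5)), ProductSet({-53/5, -9, 2/31, 7/94, 9, 35/2}, Interval(-10, -10/3)))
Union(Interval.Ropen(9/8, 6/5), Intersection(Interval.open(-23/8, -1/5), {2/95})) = Interval.Ropen(9/8, 6/5)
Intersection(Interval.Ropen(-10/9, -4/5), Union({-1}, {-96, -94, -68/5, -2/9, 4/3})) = {-1}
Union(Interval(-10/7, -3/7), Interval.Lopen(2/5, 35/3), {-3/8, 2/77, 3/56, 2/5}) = Union({-3/8, 2/77, 3/56}, Interval(-10/7, -3/7), Interval(2/5, 35/3))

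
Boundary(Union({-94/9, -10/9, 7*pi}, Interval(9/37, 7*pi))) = {-94/9, -10/9, 9/37, 7*pi}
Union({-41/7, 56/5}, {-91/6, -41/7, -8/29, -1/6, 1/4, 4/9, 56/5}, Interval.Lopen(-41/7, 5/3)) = Union({-91/6, 56/5}, Interval(-41/7, 5/3))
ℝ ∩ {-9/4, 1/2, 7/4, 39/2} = {-9/4, 1/2, 7/4, 39/2}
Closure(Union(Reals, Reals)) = Reals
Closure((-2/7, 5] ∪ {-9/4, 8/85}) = {-9/4} ∪ [-2/7, 5]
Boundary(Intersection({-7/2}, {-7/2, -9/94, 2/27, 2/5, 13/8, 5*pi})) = {-7/2}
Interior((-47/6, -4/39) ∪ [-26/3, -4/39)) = (-26/3, -4/39)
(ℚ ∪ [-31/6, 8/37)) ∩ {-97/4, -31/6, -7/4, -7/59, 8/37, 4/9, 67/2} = {-97/4, -31/6, -7/4, -7/59, 8/37, 4/9, 67/2}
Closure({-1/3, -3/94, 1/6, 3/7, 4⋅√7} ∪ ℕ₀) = {-1/3, -3/94, 1/6, 3/7, 4⋅√7} ∪ ℕ₀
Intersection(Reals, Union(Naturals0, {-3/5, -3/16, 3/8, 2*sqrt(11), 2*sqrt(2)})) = Union({-3/5, -3/16, 3/8, 2*sqrt(11), 2*sqrt(2)}, Naturals0)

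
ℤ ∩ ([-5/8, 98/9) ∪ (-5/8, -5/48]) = {0, 1, …, 10}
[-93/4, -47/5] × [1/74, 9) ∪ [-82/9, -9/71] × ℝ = ([-82/9, -9/71] × ℝ) ∪ ([-93/4, -47/5] × [1/74, 9))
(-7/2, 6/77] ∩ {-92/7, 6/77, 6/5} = {6/77}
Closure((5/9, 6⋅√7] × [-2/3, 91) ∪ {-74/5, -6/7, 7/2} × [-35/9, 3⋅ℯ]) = ({-74/5, -6/7, 7/2} × [-35/9, 3⋅ℯ]) ∪ ({5/9, 6⋅√7} × [-2/3, 91]) ∪ ([5/9, 6⋅√7] × {-2/3, 91}) ∪ ((5/9, 6⋅√7] × [-2/3, 91))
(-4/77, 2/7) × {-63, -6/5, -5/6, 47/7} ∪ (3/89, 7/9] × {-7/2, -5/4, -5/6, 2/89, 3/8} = ((-4/77, 2/7) × {-63, -6/5, -5/6, 47/7}) ∪ ((3/89, 7/9] × {-7/2, -5/4, -5/6, 2/89, 3/8})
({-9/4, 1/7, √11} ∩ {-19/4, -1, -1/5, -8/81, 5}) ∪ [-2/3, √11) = [-2/3, √11)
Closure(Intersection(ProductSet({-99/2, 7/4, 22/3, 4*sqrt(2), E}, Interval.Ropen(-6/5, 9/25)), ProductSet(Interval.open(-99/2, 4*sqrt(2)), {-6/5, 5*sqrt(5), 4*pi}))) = ProductSet({7/4, E}, {-6/5})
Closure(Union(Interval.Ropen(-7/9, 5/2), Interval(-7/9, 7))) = Interval(-7/9, 7)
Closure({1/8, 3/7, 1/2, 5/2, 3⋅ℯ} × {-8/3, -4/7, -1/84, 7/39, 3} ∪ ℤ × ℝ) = (ℤ × ℝ) ∪ ({1/8, 3/7, 1/2, 5/2, 3⋅ℯ} × {-8/3, -4/7, -1/84, 7/39, 3})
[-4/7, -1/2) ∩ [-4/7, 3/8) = [-4/7, -1/2)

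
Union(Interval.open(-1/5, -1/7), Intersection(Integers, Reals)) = Union(Integers, Interval.open(-1/5, -1/7))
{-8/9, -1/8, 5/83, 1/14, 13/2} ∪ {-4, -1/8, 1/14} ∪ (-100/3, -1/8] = (-100/3, -1/8] ∪ {5/83, 1/14, 13/2}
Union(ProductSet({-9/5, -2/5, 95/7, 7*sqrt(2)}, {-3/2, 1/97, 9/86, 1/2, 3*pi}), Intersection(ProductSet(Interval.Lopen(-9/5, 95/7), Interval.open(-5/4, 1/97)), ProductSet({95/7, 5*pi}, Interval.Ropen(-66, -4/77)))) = Union(ProductSet({95/7}, Interval.open(-5/4, -4/77)), ProductSet({-9/5, -2/5, 95/7, 7*sqrt(2)}, {-3/2, 1/97, 9/86, 1/2, 3*pi}))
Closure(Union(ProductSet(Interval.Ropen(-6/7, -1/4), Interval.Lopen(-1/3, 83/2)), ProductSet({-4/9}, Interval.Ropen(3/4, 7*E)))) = Union(ProductSet({-6/7, -1/4}, Interval(-1/3, 83/2)), ProductSet(Interval(-6/7, -1/4), {-1/3, 83/2}), ProductSet(Interval.Ropen(-6/7, -1/4), Interval.Lopen(-1/3, 83/2)))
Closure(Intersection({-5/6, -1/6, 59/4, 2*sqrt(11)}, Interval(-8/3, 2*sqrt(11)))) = {-5/6, -1/6, 2*sqrt(11)}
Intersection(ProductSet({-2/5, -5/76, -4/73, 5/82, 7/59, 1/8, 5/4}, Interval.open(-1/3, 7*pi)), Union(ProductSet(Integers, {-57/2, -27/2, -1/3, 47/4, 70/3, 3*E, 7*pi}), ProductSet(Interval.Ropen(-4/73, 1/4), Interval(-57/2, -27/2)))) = EmptySet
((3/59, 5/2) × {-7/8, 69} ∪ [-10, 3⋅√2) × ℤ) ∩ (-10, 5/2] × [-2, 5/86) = ((3/59, 5/2) × {-7/8}) ∪ ((-10, 5/2] × {-2, -1, 0})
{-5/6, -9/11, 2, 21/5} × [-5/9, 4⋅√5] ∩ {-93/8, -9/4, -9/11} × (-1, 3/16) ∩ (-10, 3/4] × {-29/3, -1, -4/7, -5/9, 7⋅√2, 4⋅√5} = {-9/11} × {-5/9}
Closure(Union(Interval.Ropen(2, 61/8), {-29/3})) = Union({-29/3}, Interval(2, 61/8))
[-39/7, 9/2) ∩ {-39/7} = {-39/7}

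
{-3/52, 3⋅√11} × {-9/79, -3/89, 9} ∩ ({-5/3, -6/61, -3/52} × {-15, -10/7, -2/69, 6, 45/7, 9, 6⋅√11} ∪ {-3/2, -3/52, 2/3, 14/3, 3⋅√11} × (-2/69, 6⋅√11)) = {-3/52, 3⋅√11} × {9}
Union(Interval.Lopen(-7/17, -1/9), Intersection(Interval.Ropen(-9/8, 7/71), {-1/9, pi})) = Interval.Lopen(-7/17, -1/9)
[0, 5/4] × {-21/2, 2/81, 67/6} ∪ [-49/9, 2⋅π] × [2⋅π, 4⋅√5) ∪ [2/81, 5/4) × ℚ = ([2/81, 5/4) × ℚ) ∪ ([0, 5/4] × {-21/2, 2/81, 67/6}) ∪ ([-49/9, 2⋅π] × [2⋅π, 4⋅√5))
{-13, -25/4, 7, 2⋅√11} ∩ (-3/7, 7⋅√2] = {7, 2⋅√11}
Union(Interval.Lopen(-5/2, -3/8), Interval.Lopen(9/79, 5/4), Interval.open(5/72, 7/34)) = Union(Interval.Lopen(-5/2, -3/8), Interval.Lopen(5/72, 5/4))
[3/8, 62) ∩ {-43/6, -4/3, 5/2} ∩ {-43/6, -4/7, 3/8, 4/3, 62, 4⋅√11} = ∅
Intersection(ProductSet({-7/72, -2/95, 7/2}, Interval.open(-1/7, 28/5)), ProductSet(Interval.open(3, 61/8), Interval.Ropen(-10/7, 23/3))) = ProductSet({7/2}, Interval.open(-1/7, 28/5))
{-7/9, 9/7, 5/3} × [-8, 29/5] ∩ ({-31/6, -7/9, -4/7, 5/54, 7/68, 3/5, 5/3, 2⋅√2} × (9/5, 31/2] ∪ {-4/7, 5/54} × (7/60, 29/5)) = {-7/9, 5/3} × (9/5, 29/5]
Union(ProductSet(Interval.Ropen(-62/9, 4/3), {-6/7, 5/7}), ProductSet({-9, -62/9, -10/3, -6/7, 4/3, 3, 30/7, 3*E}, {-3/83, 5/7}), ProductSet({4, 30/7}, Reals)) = Union(ProductSet({4, 30/7}, Reals), ProductSet({-9, -62/9, -10/3, -6/7, 4/3, 3, 30/7, 3*E}, {-3/83, 5/7}), ProductSet(Interval.Ropen(-62/9, 4/3), {-6/7, 5/7}))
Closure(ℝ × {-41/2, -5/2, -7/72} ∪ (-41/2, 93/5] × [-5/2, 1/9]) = ((-∞, ∞) × {-41/2, -5/2, -7/72}) ∪ ([-41/2, 93/5] × [-5/2, 1/9])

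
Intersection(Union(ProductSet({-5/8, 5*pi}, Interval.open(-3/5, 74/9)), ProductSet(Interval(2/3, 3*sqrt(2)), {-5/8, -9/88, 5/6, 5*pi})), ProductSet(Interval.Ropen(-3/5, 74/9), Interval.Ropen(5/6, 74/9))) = ProductSet(Interval(2/3, 3*sqrt(2)), {5/6})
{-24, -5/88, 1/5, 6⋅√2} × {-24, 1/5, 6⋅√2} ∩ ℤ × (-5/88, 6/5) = {-24} × {1/5}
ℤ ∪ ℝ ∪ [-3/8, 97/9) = (-∞, ∞)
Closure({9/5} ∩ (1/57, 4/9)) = ∅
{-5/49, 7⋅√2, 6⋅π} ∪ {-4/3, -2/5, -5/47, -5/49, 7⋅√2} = {-4/3, -2/5, -5/47, -5/49, 7⋅√2, 6⋅π}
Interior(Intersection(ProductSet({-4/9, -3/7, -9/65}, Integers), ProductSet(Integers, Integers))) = EmptySet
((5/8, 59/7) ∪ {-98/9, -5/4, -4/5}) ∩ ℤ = {1, 2, …, 8}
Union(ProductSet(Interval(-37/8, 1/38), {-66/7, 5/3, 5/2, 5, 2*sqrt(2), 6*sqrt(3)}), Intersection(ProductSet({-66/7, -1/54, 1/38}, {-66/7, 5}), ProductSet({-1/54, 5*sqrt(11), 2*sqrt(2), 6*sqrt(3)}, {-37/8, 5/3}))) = ProductSet(Interval(-37/8, 1/38), {-66/7, 5/3, 5/2, 5, 2*sqrt(2), 6*sqrt(3)})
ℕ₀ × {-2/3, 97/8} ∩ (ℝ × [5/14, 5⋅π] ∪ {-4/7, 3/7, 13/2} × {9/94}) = ℕ₀ × {97/8}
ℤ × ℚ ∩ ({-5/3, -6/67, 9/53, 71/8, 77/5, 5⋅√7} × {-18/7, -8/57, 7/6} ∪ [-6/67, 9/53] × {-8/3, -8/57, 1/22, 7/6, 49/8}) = {0} × {-8/3, -8/57, 1/22, 7/6, 49/8}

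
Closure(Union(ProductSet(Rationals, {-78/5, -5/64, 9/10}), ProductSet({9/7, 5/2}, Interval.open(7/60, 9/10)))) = Union(ProductSet({9/7, 5/2}, Interval(7/60, 9/10)), ProductSet(Reals, {-78/5, -5/64, 9/10}))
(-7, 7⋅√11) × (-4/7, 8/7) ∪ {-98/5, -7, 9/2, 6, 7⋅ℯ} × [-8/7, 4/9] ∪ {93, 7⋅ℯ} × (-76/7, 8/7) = ({93, 7⋅ℯ} × (-76/7, 8/7)) ∪ ({-98/5, -7, 9/2, 6, 7⋅ℯ} × [-8/7, 4/9]) ∪ ((-7, 7⋅√11) × (-4/7, 8/7))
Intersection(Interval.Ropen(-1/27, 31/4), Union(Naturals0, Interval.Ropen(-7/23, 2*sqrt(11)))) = Union(Interval.Ropen(-1/27, 2*sqrt(11)), Range(0, 8, 1))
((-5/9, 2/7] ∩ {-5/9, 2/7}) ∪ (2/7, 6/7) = [2/7, 6/7)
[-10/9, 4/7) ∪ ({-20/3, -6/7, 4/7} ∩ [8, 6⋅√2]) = [-10/9, 4/7)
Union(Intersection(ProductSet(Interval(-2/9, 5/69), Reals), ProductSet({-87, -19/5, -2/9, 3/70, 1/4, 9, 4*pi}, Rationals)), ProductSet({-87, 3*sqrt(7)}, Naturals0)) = Union(ProductSet({-87, 3*sqrt(7)}, Naturals0), ProductSet({-2/9, 3/70}, Rationals))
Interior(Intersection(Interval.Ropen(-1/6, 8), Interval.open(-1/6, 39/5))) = Interval.open(-1/6, 39/5)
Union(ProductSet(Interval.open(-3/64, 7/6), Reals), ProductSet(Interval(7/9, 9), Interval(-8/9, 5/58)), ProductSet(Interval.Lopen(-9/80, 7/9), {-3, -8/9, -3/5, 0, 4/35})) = Union(ProductSet(Interval.Lopen(-9/80, 7/9), {-3, -8/9, -3/5, 0, 4/35}), ProductSet(Interval.open(-3/64, 7/6), Reals), ProductSet(Interval(7/9, 9), Interval(-8/9, 5/58)))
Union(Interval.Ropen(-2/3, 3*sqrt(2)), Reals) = Interval(-oo, oo)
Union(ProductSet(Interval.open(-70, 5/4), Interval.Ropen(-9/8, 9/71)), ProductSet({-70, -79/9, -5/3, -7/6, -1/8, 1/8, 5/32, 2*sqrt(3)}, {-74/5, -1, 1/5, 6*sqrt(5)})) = Union(ProductSet({-70, -79/9, -5/3, -7/6, -1/8, 1/8, 5/32, 2*sqrt(3)}, {-74/5, -1, 1/5, 6*sqrt(5)}), ProductSet(Interval.open(-70, 5/4), Interval.Ropen(-9/8, 9/71)))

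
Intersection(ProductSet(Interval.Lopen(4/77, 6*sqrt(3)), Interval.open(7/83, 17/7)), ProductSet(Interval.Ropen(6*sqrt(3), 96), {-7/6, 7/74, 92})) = ProductSet({6*sqrt(3)}, {7/74})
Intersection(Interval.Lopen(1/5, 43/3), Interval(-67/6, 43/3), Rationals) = Intersection(Interval.Lopen(1/5, 43/3), Rationals)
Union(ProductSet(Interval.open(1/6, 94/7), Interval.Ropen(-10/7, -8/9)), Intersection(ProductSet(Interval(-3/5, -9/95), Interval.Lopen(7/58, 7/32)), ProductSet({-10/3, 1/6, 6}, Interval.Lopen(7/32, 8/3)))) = ProductSet(Interval.open(1/6, 94/7), Interval.Ropen(-10/7, -8/9))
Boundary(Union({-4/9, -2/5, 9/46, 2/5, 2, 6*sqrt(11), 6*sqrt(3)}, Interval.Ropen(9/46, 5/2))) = {-4/9, -2/5, 9/46, 5/2, 6*sqrt(11), 6*sqrt(3)}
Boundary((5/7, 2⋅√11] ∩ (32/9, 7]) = {32/9, 2⋅√11}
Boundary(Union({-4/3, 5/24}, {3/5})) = {-4/3, 5/24, 3/5}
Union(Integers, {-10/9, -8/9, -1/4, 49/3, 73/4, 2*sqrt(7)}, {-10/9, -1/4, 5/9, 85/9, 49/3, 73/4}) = Union({-10/9, -8/9, -1/4, 5/9, 85/9, 49/3, 73/4, 2*sqrt(7)}, Integers)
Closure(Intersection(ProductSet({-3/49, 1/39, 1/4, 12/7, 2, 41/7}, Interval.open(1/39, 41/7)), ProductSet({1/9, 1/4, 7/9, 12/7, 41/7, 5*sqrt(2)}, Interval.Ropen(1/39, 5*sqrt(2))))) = ProductSet({1/4, 12/7, 41/7}, Interval(1/39, 41/7))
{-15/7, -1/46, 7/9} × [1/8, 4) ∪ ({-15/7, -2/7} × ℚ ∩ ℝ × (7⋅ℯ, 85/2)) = ({-15/7, -1/46, 7/9} × [1/8, 4)) ∪ ({-15/7, -2/7} × (ℚ ∩ (7⋅ℯ, 85/2)))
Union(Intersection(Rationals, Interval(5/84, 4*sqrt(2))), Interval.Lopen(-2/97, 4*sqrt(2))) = Union(Intersection(Interval(5/84, 4*sqrt(2)), Rationals), Interval.Lopen(-2/97, 4*sqrt(2)))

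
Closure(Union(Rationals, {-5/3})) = Reals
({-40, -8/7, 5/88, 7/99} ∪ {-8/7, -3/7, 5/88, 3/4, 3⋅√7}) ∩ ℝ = {-40, -8/7, -3/7, 5/88, 7/99, 3/4, 3⋅√7}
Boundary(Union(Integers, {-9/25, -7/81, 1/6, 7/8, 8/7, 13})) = Union({-9/25, -7/81, 1/6, 7/8, 8/7}, Integers)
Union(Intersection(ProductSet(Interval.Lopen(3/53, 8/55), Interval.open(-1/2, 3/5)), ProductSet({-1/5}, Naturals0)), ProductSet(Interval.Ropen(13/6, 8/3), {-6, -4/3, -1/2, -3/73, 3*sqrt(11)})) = ProductSet(Interval.Ropen(13/6, 8/3), {-6, -4/3, -1/2, -3/73, 3*sqrt(11)})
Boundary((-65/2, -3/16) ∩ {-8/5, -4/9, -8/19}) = {-8/5, -4/9, -8/19}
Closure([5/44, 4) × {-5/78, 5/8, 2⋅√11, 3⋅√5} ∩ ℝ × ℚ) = [5/44, 4] × {-5/78, 5/8}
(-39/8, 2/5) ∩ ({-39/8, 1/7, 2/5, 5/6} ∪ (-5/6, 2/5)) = (-5/6, 2/5)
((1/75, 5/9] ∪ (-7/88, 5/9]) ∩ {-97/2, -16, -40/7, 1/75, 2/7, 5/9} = {1/75, 2/7, 5/9}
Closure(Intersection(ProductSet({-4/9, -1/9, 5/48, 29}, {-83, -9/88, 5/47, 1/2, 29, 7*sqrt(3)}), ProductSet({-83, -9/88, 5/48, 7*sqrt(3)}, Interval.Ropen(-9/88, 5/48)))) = ProductSet({5/48}, {-9/88})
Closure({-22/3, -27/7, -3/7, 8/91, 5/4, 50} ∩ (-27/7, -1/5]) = {-3/7}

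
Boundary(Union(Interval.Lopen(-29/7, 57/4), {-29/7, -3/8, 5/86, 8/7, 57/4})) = {-29/7, 57/4}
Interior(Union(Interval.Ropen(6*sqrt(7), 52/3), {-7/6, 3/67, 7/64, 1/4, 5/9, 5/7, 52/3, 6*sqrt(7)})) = Interval.open(6*sqrt(7), 52/3)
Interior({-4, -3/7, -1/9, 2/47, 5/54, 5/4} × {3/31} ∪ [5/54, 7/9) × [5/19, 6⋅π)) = (5/54, 7/9) × (5/19, 6⋅π)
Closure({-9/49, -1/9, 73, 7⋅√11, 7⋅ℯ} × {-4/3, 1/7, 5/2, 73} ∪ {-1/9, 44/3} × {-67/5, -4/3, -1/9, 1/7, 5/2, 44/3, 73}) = ({-1/9, 44/3} × {-67/5, -4/3, -1/9, 1/7, 5/2, 44/3, 73}) ∪ ({-9/49, -1/9, 73, 7⋅√11, 7⋅ℯ} × {-4/3, 1/7, 5/2, 73})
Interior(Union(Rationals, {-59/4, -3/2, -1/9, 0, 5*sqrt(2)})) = EmptySet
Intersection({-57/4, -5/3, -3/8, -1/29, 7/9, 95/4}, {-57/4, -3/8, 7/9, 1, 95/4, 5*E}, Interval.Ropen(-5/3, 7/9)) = {-3/8}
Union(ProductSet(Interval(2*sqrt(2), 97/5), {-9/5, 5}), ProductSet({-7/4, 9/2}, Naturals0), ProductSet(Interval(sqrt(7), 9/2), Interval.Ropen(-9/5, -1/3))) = Union(ProductSet({-7/4, 9/2}, Naturals0), ProductSet(Interval(2*sqrt(2), 97/5), {-9/5, 5}), ProductSet(Interval(sqrt(7), 9/2), Interval.Ropen(-9/5, -1/3)))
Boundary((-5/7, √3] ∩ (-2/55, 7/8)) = {-2/55, 7/8}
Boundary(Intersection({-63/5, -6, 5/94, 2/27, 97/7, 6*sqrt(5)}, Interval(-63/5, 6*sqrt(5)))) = {-63/5, -6, 5/94, 2/27, 6*sqrt(5)}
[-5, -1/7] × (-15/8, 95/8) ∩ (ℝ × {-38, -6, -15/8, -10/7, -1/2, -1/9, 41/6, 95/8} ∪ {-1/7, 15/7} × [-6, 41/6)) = ({-1/7} × (-15/8, 41/6)) ∪ ([-5, -1/7] × {-10/7, -1/2, -1/9, 41/6})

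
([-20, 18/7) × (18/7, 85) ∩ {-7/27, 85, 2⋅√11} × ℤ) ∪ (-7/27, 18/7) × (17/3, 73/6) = ({-7/27} × {3, 4, …, 84}) ∪ ((-7/27, 18/7) × (17/3, 73/6))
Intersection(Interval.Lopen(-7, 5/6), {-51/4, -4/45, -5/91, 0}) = {-4/45, -5/91, 0}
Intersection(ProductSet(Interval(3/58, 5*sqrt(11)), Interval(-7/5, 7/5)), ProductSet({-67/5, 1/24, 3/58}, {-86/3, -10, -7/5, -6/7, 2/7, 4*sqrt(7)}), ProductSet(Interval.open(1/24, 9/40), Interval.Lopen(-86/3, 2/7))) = ProductSet({3/58}, {-7/5, -6/7, 2/7})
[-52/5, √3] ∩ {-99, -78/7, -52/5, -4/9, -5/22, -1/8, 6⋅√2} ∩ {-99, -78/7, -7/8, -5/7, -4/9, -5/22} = {-4/9, -5/22}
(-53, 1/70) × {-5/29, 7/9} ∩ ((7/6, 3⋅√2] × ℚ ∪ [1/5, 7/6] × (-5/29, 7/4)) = ∅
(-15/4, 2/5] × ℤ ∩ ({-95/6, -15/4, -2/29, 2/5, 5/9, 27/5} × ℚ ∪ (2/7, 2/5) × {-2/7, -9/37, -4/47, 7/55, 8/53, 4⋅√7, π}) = {-2/29, 2/5} × ℤ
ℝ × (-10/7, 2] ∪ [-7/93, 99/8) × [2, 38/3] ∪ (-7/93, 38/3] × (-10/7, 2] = ((-∞, ∞) × (-10/7, 2]) ∪ ([-7/93, 99/8) × [2, 38/3])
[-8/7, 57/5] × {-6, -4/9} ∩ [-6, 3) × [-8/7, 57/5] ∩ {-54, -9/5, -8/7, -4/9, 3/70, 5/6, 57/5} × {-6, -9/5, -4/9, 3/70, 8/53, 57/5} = {-8/7, -4/9, 3/70, 5/6} × {-4/9}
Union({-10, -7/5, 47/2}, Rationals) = Rationals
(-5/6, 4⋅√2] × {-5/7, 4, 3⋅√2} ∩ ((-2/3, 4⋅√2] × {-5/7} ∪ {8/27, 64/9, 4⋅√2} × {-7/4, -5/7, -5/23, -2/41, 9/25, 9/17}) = (-2/3, 4⋅√2] × {-5/7}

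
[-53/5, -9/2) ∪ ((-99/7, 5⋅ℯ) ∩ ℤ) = {-14, -13, …, 13} ∪ [-53/5, -9/2)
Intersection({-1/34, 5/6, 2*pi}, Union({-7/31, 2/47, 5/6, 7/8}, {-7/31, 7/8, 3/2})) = {5/6}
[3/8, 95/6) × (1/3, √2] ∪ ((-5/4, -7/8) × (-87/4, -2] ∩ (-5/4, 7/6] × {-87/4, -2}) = ((-5/4, -7/8) × {-2}) ∪ ([3/8, 95/6) × (1/3, √2])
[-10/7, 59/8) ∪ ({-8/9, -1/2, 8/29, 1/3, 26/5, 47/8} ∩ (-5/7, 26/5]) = [-10/7, 59/8)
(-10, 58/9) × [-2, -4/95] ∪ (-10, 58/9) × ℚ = (-10, 58/9) × (ℚ ∪ [-2, -4/95])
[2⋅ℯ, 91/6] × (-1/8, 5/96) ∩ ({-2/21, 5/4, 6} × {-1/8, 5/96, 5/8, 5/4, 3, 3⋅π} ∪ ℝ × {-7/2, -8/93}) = [2⋅ℯ, 91/6] × {-8/93}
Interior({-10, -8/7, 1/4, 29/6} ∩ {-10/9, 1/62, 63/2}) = ∅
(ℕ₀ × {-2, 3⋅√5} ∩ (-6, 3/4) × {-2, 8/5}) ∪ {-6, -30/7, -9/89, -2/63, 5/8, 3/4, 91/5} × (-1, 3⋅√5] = ({0} × {-2}) ∪ ({-6, -30/7, -9/89, -2/63, 5/8, 3/4, 91/5} × (-1, 3⋅√5])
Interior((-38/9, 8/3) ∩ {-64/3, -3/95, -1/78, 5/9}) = ∅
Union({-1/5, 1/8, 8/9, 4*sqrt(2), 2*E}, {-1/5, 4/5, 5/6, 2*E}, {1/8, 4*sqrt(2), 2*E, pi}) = {-1/5, 1/8, 4/5, 5/6, 8/9, 4*sqrt(2), 2*E, pi}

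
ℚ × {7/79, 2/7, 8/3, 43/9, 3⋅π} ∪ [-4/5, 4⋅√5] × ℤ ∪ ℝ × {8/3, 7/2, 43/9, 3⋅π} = (ℝ × {8/3, 7/2, 43/9, 3⋅π}) ∪ (ℚ × {7/79, 2/7, 8/3, 43/9, 3⋅π}) ∪ ([-4/5, 4⋅√5] × ℤ)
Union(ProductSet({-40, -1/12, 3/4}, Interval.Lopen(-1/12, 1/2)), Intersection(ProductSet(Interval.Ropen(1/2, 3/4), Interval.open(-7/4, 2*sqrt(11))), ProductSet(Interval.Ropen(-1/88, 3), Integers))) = Union(ProductSet({-40, -1/12, 3/4}, Interval.Lopen(-1/12, 1/2)), ProductSet(Interval.Ropen(1/2, 3/4), Range(-1, 7, 1)))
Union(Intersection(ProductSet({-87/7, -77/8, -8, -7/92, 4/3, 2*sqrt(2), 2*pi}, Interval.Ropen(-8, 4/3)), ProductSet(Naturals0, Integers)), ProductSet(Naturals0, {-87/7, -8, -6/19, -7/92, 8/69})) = ProductSet(Naturals0, {-87/7, -8, -6/19, -7/92, 8/69})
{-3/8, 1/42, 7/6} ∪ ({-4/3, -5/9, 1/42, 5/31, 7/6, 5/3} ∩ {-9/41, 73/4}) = {-3/8, 1/42, 7/6}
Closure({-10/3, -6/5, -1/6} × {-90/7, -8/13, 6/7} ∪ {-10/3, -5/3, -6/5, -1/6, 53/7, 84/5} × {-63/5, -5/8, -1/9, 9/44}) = ({-10/3, -6/5, -1/6} × {-90/7, -8/13, 6/7}) ∪ ({-10/3, -5/3, -6/5, -1/6, 53/7, 84/5} × {-63/5, -5/8, -1/9, 9/44})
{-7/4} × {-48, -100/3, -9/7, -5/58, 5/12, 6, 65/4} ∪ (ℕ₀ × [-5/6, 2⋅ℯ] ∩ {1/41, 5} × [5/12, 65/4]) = ({5} × [5/12, 2⋅ℯ]) ∪ ({-7/4} × {-48, -100/3, -9/7, -5/58, 5/12, 6, 65/4})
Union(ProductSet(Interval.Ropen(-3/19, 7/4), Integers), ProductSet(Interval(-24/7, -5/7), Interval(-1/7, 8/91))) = Union(ProductSet(Interval(-24/7, -5/7), Interval(-1/7, 8/91)), ProductSet(Interval.Ropen(-3/19, 7/4), Integers))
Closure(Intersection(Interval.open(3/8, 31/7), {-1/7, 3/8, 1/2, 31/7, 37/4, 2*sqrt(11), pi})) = {1/2, pi}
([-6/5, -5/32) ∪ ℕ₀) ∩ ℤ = {-1} ∪ ℕ₀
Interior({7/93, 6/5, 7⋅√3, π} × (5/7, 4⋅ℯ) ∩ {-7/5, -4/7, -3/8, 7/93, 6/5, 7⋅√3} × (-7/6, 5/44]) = ∅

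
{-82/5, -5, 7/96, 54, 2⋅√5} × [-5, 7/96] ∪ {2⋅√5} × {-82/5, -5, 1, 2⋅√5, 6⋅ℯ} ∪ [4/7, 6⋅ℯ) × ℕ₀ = ([4/7, 6⋅ℯ) × ℕ₀) ∪ ({-82/5, -5, 7/96, 54, 2⋅√5} × [-5, 7/96]) ∪ ({2⋅√5} × {-82/5, -5, 1, 2⋅√5, 6⋅ℯ})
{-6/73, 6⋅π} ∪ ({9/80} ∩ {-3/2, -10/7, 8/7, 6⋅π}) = {-6/73, 6⋅π}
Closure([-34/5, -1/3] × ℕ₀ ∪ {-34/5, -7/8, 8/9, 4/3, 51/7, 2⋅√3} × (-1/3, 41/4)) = ([-34/5, -1/3] × ℕ₀) ∪ ({-34/5, -7/8, 8/9, 4/3, 51/7, 2⋅√3} × [-1/3, 41/4])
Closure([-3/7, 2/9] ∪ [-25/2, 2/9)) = [-25/2, 2/9]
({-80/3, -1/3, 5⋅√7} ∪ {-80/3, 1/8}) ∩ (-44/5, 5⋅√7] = {-1/3, 1/8, 5⋅√7}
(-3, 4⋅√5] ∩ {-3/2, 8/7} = {-3/2, 8/7}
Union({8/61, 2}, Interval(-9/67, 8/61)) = Union({2}, Interval(-9/67, 8/61))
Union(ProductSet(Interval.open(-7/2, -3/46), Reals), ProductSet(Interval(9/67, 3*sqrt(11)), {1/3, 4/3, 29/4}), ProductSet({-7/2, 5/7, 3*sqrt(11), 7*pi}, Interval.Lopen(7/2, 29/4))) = Union(ProductSet({-7/2, 5/7, 3*sqrt(11), 7*pi}, Interval.Lopen(7/2, 29/4)), ProductSet(Interval.open(-7/2, -3/46), Reals), ProductSet(Interval(9/67, 3*sqrt(11)), {1/3, 4/3, 29/4}))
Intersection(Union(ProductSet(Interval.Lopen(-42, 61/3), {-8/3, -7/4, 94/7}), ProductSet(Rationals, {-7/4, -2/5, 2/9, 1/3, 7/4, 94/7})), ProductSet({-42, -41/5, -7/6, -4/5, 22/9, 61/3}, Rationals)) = Union(ProductSet({-41/5, -7/6, -4/5, 22/9, 61/3}, {-8/3, -7/4, 94/7}), ProductSet({-42, -41/5, -7/6, -4/5, 22/9, 61/3}, {-7/4, -2/5, 2/9, 1/3, 7/4, 94/7}))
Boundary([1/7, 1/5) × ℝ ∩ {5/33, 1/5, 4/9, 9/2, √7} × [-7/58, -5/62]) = {5/33} × [-7/58, -5/62]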